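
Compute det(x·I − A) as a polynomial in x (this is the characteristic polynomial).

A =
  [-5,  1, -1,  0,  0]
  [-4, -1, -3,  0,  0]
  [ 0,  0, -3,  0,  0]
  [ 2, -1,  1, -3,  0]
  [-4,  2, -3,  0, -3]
x^5 + 15*x^4 + 90*x^3 + 270*x^2 + 405*x + 243

Expanding det(x·I − A) (e.g. by cofactor expansion or by noting that A is similar to its Jordan form J, which has the same characteristic polynomial as A) gives
  χ_A(x) = x^5 + 15*x^4 + 90*x^3 + 270*x^2 + 405*x + 243
which factors as (x + 3)^5. The eigenvalues (with algebraic multiplicities) are λ = -3 with multiplicity 5.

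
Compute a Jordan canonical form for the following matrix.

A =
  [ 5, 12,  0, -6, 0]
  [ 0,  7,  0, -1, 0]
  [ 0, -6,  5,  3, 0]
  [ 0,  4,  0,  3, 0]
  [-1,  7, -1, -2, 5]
J_2(5) ⊕ J_2(5) ⊕ J_1(5)

The characteristic polynomial is
  det(x·I − A) = x^5 - 25*x^4 + 250*x^3 - 1250*x^2 + 3125*x - 3125 = (x - 5)^5

Eigenvalues and multiplicities (the geometric multiplicity of λ is n − rank(A − λI), which equals the number of Jordan blocks for λ):
  λ = 5: algebraic multiplicity = 5, geometric multiplicity = 3

Determining the block sizes for each eigenvalue:
  λ = 5: with am = 5 and gm = 3, the partition is not yet determined (e.g. several partitions of 5 into 3 parts exist). Let N = A − (5)·I. Computing rank(N^1) = 2, rank(N^2) = 0; the number of blocks of size ≥ j is rank(N^{j−1}) − rank(N^j), giving [3, 2]. So we have 2 block(s) of size 2, 1 block(s) of size 1 → block sizes [2, 2, 1]

Assembling the blocks gives a Jordan form
J =
  [5, 1, 0, 0, 0]
  [0, 5, 0, 0, 0]
  [0, 0, 5, 1, 0]
  [0, 0, 0, 5, 0]
  [0, 0, 0, 0, 5]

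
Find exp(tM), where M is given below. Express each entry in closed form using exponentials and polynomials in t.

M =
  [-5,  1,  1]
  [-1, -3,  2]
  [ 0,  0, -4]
e^{tM} =
  [-t*exp(-4*t) + exp(-4*t), t*exp(-4*t), t^2*exp(-4*t)/2 + t*exp(-4*t)]
  [-t*exp(-4*t), t*exp(-4*t) + exp(-4*t), t^2*exp(-4*t)/2 + 2*t*exp(-4*t)]
  [0, 0, exp(-4*t)]

Strategy: write M = P · J · P⁻¹ where J is a Jordan canonical form, so e^{tM} = P · e^{tJ} · P⁻¹, and e^{tJ} can be computed block-by-block.

M has Jordan form
J =
  [-4,  1,  0]
  [ 0, -4,  1]
  [ 0,  0, -4]
(up to reordering of blocks).

Per-block formulas:
  For a 3×3 Jordan block J_3(-4): exp(t · J_3(-4)) = e^(-4t)·(I + t·N + (t^2/2)·N^2), where N is the 3×3 nilpotent shift.

After assembling e^{tJ} and conjugating by P, we get:

e^{tM} =
  [-t*exp(-4*t) + exp(-4*t), t*exp(-4*t), t^2*exp(-4*t)/2 + t*exp(-4*t)]
  [-t*exp(-4*t), t*exp(-4*t) + exp(-4*t), t^2*exp(-4*t)/2 + 2*t*exp(-4*t)]
  [0, 0, exp(-4*t)]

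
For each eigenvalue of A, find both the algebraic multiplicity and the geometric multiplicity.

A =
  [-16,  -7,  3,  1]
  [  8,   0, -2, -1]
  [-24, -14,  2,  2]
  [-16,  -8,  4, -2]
λ = -4: alg = 4, geom = 2

Step 1 — factor the characteristic polynomial to read off the algebraic multiplicities:
  χ_A(x) = (x + 4)^4

Step 2 — compute geometric multiplicities via the rank-nullity identity g(λ) = n − rank(A − λI):
  rank(A − (-4)·I) = 2, so dim ker(A − (-4)·I) = n − 2 = 2

Summary:
  λ = -4: algebraic multiplicity = 4, geometric multiplicity = 2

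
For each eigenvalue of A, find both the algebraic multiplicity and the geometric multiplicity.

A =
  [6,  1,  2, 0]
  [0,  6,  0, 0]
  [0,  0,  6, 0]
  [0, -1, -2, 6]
λ = 6: alg = 4, geom = 3

Step 1 — factor the characteristic polynomial to read off the algebraic multiplicities:
  χ_A(x) = (x - 6)^4

Step 2 — compute geometric multiplicities via the rank-nullity identity g(λ) = n − rank(A − λI):
  rank(A − (6)·I) = 1, so dim ker(A − (6)·I) = n − 1 = 3

Summary:
  λ = 6: algebraic multiplicity = 4, geometric multiplicity = 3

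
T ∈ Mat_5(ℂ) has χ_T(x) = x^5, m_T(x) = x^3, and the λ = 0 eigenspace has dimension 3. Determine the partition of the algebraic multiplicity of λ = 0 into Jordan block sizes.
Block sizes for λ = 0: [3, 1, 1]

Step 1 — from the characteristic polynomial, algebraic multiplicity of λ = 0 is 5. From dim ker(T − (0)·I) = 3, there are exactly 3 Jordan blocks for λ = 0.
Step 2 — from the minimal polynomial, the factor (x − 0)^3 tells us the largest block for λ = 0 has size 3.
Step 3 — with total size 5, 3 blocks, and largest block 3, the block sizes (in nonincreasing order) are [3, 1, 1].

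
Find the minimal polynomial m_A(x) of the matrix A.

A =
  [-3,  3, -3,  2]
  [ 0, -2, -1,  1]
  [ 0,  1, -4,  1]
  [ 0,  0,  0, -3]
x^2 + 6*x + 9

The characteristic polynomial is χ_A(x) = (x + 3)^4, so the eigenvalues are known. The minimal polynomial is
  m_A(x) = Π_λ (x − λ)^{k_λ}
where k_λ is the size of the *largest* Jordan block for λ (equivalently, the smallest k with (A − λI)^k v = 0 for every generalised eigenvector v of λ).

  λ = -3: largest Jordan block has size 2, contributing (x + 3)^2

So m_A(x) = (x + 3)^2 = x^2 + 6*x + 9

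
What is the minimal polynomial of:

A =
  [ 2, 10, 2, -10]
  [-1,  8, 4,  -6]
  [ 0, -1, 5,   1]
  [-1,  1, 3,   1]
x^4 - 16*x^3 + 88*x^2 - 192*x + 144

The characteristic polynomial is χ_A(x) = (x - 6)^2*(x - 2)^2, so the eigenvalues are known. The minimal polynomial is
  m_A(x) = Π_λ (x − λ)^{k_λ}
where k_λ is the size of the *largest* Jordan block for λ (equivalently, the smallest k with (A − λI)^k v = 0 for every generalised eigenvector v of λ).

  λ = 2: largest Jordan block has size 2, contributing (x − 2)^2
  λ = 6: largest Jordan block has size 2, contributing (x − 6)^2

So m_A(x) = (x - 6)^2*(x - 2)^2 = x^4 - 16*x^3 + 88*x^2 - 192*x + 144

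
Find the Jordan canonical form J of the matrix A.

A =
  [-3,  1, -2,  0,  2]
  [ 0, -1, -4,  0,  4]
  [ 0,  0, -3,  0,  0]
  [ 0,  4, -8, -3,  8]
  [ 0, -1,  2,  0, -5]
J_2(-3) ⊕ J_1(-3) ⊕ J_1(-3) ⊕ J_1(-3)

The characteristic polynomial is
  det(x·I − A) = x^5 + 15*x^4 + 90*x^3 + 270*x^2 + 405*x + 243 = (x + 3)^5

Eigenvalues and multiplicities (the geometric multiplicity of λ is n − rank(A − λI), which equals the number of Jordan blocks for λ):
  λ = -3: algebraic multiplicity = 5, geometric multiplicity = 4

Determining the block sizes for each eigenvalue:
  λ = -3: 4 blocks summing to 5 forces exactly one block of size 2 and the rest size 1 → block sizes [2, 1, 1, 1]

Assembling the blocks gives a Jordan form
J =
  [-3,  1,  0,  0,  0]
  [ 0, -3,  0,  0,  0]
  [ 0,  0, -3,  0,  0]
  [ 0,  0,  0, -3,  0]
  [ 0,  0,  0,  0, -3]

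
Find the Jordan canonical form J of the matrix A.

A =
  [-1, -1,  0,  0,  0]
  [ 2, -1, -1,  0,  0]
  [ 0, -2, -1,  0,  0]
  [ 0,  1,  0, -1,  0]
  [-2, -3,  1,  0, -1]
J_3(-1) ⊕ J_1(-1) ⊕ J_1(-1)

The characteristic polynomial is
  det(x·I − A) = x^5 + 5*x^4 + 10*x^3 + 10*x^2 + 5*x + 1 = (x + 1)^5

Eigenvalues and multiplicities (the geometric multiplicity of λ is n − rank(A − λI), which equals the number of Jordan blocks for λ):
  λ = -1: algebraic multiplicity = 5, geometric multiplicity = 3

Determining the block sizes for each eigenvalue:
  λ = -1: with am = 5 and gm = 3, the partition is not yet determined (e.g. several partitions of 5 into 3 parts exist). Let N = A − (-1)·I. Computing rank(N^1) = 2, rank(N^2) = 1, rank(N^3) = 0; the number of blocks of size ≥ j is rank(N^{j−1}) − rank(N^j), giving [3, 1, 1]. So we have 1 block(s) of size 3, 2 block(s) of size 1 → block sizes [3, 1, 1]

Assembling the blocks gives a Jordan form
J =
  [-1,  1,  0,  0,  0]
  [ 0, -1,  1,  0,  0]
  [ 0,  0, -1,  0,  0]
  [ 0,  0,  0, -1,  0]
  [ 0,  0,  0,  0, -1]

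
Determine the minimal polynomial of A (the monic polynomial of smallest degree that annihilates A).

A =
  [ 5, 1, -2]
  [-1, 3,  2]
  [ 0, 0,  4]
x^2 - 8*x + 16

The characteristic polynomial is χ_A(x) = (x - 4)^3, so the eigenvalues are known. The minimal polynomial is
  m_A(x) = Π_λ (x − λ)^{k_λ}
where k_λ is the size of the *largest* Jordan block for λ (equivalently, the smallest k with (A − λI)^k v = 0 for every generalised eigenvector v of λ).

  λ = 4: largest Jordan block has size 2, contributing (x − 4)^2

So m_A(x) = (x - 4)^2 = x^2 - 8*x + 16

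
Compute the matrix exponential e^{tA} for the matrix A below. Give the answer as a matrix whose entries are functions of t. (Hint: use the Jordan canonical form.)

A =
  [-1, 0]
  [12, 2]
e^{tA} =
  [exp(-t), 0]
  [4*exp(2*t) - 4*exp(-t), exp(2*t)]

Strategy: write A = P · J · P⁻¹ where J is a Jordan canonical form, so e^{tA} = P · e^{tJ} · P⁻¹, and e^{tJ} can be computed block-by-block.

A has Jordan form
J =
  [-1, 0]
  [ 0, 2]
(up to reordering of blocks).

Per-block formulas:
  For a 1×1 block at λ = 2: exp(t · [2]) = [e^(2t)].
  For a 1×1 block at λ = -1: exp(t · [-1]) = [e^(-1t)].

After assembling e^{tJ} and conjugating by P, we get:

e^{tA} =
  [exp(-t), 0]
  [4*exp(2*t) - 4*exp(-t), exp(2*t)]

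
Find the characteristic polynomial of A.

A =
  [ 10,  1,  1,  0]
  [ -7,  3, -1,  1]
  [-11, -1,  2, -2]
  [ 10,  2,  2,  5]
x^4 - 20*x^3 + 150*x^2 - 500*x + 625

Expanding det(x·I − A) (e.g. by cofactor expansion or by noting that A is similar to its Jordan form J, which has the same characteristic polynomial as A) gives
  χ_A(x) = x^4 - 20*x^3 + 150*x^2 - 500*x + 625
which factors as (x - 5)^4. The eigenvalues (with algebraic multiplicities) are λ = 5 with multiplicity 4.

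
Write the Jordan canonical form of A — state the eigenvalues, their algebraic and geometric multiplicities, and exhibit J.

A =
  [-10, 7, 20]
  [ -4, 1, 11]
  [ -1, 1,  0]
J_3(-3)

The characteristic polynomial is
  det(x·I − A) = x^3 + 9*x^2 + 27*x + 27 = (x + 3)^3

Eigenvalues and multiplicities (the geometric multiplicity of λ is n − rank(A − λI), which equals the number of Jordan blocks for λ):
  λ = -3: algebraic multiplicity = 3, geometric multiplicity = 1

Determining the block sizes for each eigenvalue:
  λ = -3: one block (gm = 1), so the single block has size am = 3 → block sizes [3]

Assembling the blocks gives a Jordan form
J =
  [-3,  1,  0]
  [ 0, -3,  1]
  [ 0,  0, -3]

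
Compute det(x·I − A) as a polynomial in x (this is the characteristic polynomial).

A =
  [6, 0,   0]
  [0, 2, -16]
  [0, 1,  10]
x^3 - 18*x^2 + 108*x - 216

Expanding det(x·I − A) (e.g. by cofactor expansion or by noting that A is similar to its Jordan form J, which has the same characteristic polynomial as A) gives
  χ_A(x) = x^3 - 18*x^2 + 108*x - 216
which factors as (x - 6)^3. The eigenvalues (with algebraic multiplicities) are λ = 6 with multiplicity 3.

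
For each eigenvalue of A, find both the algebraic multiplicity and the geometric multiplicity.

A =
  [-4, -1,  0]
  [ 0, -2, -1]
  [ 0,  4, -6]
λ = -4: alg = 3, geom = 1

Step 1 — factor the characteristic polynomial to read off the algebraic multiplicities:
  χ_A(x) = (x + 4)^3

Step 2 — compute geometric multiplicities via the rank-nullity identity g(λ) = n − rank(A − λI):
  rank(A − (-4)·I) = 2, so dim ker(A − (-4)·I) = n − 2 = 1

Summary:
  λ = -4: algebraic multiplicity = 3, geometric multiplicity = 1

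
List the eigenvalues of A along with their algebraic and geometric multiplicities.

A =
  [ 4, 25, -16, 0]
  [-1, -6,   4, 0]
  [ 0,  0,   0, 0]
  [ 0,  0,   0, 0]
λ = -1: alg = 2, geom = 1; λ = 0: alg = 2, geom = 2

Step 1 — factor the characteristic polynomial to read off the algebraic multiplicities:
  χ_A(x) = x^2*(x + 1)^2

Step 2 — compute geometric multiplicities via the rank-nullity identity g(λ) = n − rank(A − λI):
  rank(A − (-1)·I) = 3, so dim ker(A − (-1)·I) = n − 3 = 1
  rank(A − (0)·I) = 2, so dim ker(A − (0)·I) = n − 2 = 2

Summary:
  λ = -1: algebraic multiplicity = 2, geometric multiplicity = 1
  λ = 0: algebraic multiplicity = 2, geometric multiplicity = 2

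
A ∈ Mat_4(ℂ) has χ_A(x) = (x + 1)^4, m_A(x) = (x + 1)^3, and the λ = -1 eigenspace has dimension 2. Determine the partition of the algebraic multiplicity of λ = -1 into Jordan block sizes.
Block sizes for λ = -1: [3, 1]

Step 1 — from the characteristic polynomial, algebraic multiplicity of λ = -1 is 4. From dim ker(A − (-1)·I) = 2, there are exactly 2 Jordan blocks for λ = -1.
Step 2 — from the minimal polynomial, the factor (x + 1)^3 tells us the largest block for λ = -1 has size 3.
Step 3 — with total size 4, 2 blocks, and largest block 3, the block sizes (in nonincreasing order) are [3, 1].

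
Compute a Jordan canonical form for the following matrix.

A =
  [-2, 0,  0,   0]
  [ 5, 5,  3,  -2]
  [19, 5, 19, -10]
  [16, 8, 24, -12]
J_1(-2) ⊕ J_2(4) ⊕ J_1(4)

The characteristic polynomial is
  det(x·I − A) = x^4 - 10*x^3 + 24*x^2 + 32*x - 128 = (x - 4)^3*(x + 2)

Eigenvalues and multiplicities (the geometric multiplicity of λ is n − rank(A − λI), which equals the number of Jordan blocks for λ):
  λ = -2: algebraic multiplicity = 1, geometric multiplicity = 1
  λ = 4: algebraic multiplicity = 3, geometric multiplicity = 2

Determining the block sizes for each eigenvalue:
  λ = -2: one block (gm = 1), so the single block has size am = 1 → block sizes [1]
  λ = 4: 2 blocks summing to 3 forces exactly one block of size 2 and the rest size 1 → block sizes [2, 1]

Assembling the blocks gives a Jordan form
J =
  [-2, 0, 0, 0]
  [ 0, 4, 1, 0]
  [ 0, 0, 4, 0]
  [ 0, 0, 0, 4]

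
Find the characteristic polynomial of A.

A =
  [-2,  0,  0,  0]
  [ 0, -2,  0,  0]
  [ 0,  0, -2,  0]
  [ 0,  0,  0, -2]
x^4 + 8*x^3 + 24*x^2 + 32*x + 16

Expanding det(x·I − A) (e.g. by cofactor expansion or by noting that A is similar to its Jordan form J, which has the same characteristic polynomial as A) gives
  χ_A(x) = x^4 + 8*x^3 + 24*x^2 + 32*x + 16
which factors as (x + 2)^4. The eigenvalues (with algebraic multiplicities) are λ = -2 with multiplicity 4.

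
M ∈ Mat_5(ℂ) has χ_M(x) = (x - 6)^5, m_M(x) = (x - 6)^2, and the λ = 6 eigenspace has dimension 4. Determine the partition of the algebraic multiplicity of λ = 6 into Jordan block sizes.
Block sizes for λ = 6: [2, 1, 1, 1]

Step 1 — from the characteristic polynomial, algebraic multiplicity of λ = 6 is 5. From dim ker(M − (6)·I) = 4, there are exactly 4 Jordan blocks for λ = 6.
Step 2 — from the minimal polynomial, the factor (x − 6)^2 tells us the largest block for λ = 6 has size 2.
Step 3 — with total size 5, 4 blocks, and largest block 2, the block sizes (in nonincreasing order) are [2, 1, 1, 1].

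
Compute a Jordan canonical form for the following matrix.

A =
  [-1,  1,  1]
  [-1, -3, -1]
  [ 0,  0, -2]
J_2(-2) ⊕ J_1(-2)

The characteristic polynomial is
  det(x·I − A) = x^3 + 6*x^2 + 12*x + 8 = (x + 2)^3

Eigenvalues and multiplicities (the geometric multiplicity of λ is n − rank(A − λI), which equals the number of Jordan blocks for λ):
  λ = -2: algebraic multiplicity = 3, geometric multiplicity = 2

Determining the block sizes for each eigenvalue:
  λ = -2: 2 blocks summing to 3 forces exactly one block of size 2 and the rest size 1 → block sizes [2, 1]

Assembling the blocks gives a Jordan form
J =
  [-2,  1,  0]
  [ 0, -2,  0]
  [ 0,  0, -2]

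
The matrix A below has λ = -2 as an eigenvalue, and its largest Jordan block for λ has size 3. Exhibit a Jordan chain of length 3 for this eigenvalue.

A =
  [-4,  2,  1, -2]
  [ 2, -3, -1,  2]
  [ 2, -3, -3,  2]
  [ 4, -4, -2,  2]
A Jordan chain for λ = -2 of length 3:
v_1 = (2, 0, -4, -4)ᵀ
v_2 = (-2, 2, 2, 4)ᵀ
v_3 = (1, 0, 0, 0)ᵀ

Let N = A − (-2)·I. We want v_3 with N^3 v_3 = 0 but N^2 v_3 ≠ 0; then v_{j-1} := N · v_j for j = 3, …, 2.

Pick v_3 = (1, 0, 0, 0)ᵀ.
Then v_2 = N · v_3 = (-2, 2, 2, 4)ᵀ.
Then v_1 = N · v_2 = (2, 0, -4, -4)ᵀ.

Sanity check: (A − (-2)·I) v_1 = (0, 0, 0, 0)ᵀ = 0. ✓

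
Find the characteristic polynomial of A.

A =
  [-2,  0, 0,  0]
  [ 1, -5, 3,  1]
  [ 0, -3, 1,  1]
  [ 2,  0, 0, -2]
x^4 + 8*x^3 + 24*x^2 + 32*x + 16

Expanding det(x·I − A) (e.g. by cofactor expansion or by noting that A is similar to its Jordan form J, which has the same characteristic polynomial as A) gives
  χ_A(x) = x^4 + 8*x^3 + 24*x^2 + 32*x + 16
which factors as (x + 2)^4. The eigenvalues (with algebraic multiplicities) are λ = -2 with multiplicity 4.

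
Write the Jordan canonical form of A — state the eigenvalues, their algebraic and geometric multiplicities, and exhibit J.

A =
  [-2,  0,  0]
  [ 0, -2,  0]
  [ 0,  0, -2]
J_1(-2) ⊕ J_1(-2) ⊕ J_1(-2)

The characteristic polynomial is
  det(x·I − A) = x^3 + 6*x^2 + 12*x + 8 = (x + 2)^3

Eigenvalues and multiplicities (the geometric multiplicity of λ is n − rank(A − λI), which equals the number of Jordan blocks for λ):
  λ = -2: algebraic multiplicity = 3, geometric multiplicity = 3

Determining the block sizes for each eigenvalue:
  λ = -2: gm = am = 3, so every block has size 1 → block sizes [1, 1, 1]

Assembling the blocks gives a Jordan form
J =
  [-2,  0,  0]
  [ 0, -2,  0]
  [ 0,  0, -2]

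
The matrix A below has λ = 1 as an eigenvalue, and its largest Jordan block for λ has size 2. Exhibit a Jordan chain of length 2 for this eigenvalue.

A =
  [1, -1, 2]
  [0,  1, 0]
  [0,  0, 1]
A Jordan chain for λ = 1 of length 2:
v_1 = (-1, 0, 0)ᵀ
v_2 = (0, 1, 0)ᵀ

Let N = A − (1)·I. We want v_2 with N^2 v_2 = 0 but N^1 v_2 ≠ 0; then v_{j-1} := N · v_j for j = 2, …, 2.

Pick v_2 = (0, 1, 0)ᵀ.
Then v_1 = N · v_2 = (-1, 0, 0)ᵀ.

Sanity check: (A − (1)·I) v_1 = (0, 0, 0)ᵀ = 0. ✓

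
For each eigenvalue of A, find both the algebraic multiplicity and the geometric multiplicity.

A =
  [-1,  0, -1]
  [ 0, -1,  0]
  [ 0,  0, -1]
λ = -1: alg = 3, geom = 2

Step 1 — factor the characteristic polynomial to read off the algebraic multiplicities:
  χ_A(x) = (x + 1)^3

Step 2 — compute geometric multiplicities via the rank-nullity identity g(λ) = n − rank(A − λI):
  rank(A − (-1)·I) = 1, so dim ker(A − (-1)·I) = n − 1 = 2

Summary:
  λ = -1: algebraic multiplicity = 3, geometric multiplicity = 2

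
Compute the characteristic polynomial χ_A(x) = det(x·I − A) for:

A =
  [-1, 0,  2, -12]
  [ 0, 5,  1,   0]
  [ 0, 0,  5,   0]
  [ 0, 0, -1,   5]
x^4 - 14*x^3 + 60*x^2 - 50*x - 125

Expanding det(x·I − A) (e.g. by cofactor expansion or by noting that A is similar to its Jordan form J, which has the same characteristic polynomial as A) gives
  χ_A(x) = x^4 - 14*x^3 + 60*x^2 - 50*x - 125
which factors as (x - 5)^3*(x + 1). The eigenvalues (with algebraic multiplicities) are λ = -1 with multiplicity 1, λ = 5 with multiplicity 3.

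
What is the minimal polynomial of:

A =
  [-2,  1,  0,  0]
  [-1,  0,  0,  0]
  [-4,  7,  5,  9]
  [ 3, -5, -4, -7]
x^2 + 2*x + 1

The characteristic polynomial is χ_A(x) = (x + 1)^4, so the eigenvalues are known. The minimal polynomial is
  m_A(x) = Π_λ (x − λ)^{k_λ}
where k_λ is the size of the *largest* Jordan block for λ (equivalently, the smallest k with (A − λI)^k v = 0 for every generalised eigenvector v of λ).

  λ = -1: largest Jordan block has size 2, contributing (x + 1)^2

So m_A(x) = (x + 1)^2 = x^2 + 2*x + 1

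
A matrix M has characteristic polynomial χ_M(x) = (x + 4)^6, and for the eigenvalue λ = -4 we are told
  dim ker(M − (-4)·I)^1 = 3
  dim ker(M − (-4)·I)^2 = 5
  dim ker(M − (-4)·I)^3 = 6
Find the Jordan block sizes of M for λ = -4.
Block sizes for λ = -4: [3, 2, 1]

From the dimensions of kernels of powers, the number of Jordan blocks of size at least j is d_j − d_{j−1} where d_j = dim ker(N^j) (with d_0 = 0). Computing the differences gives [3, 2, 1].
The number of blocks of size exactly k is (#blocks of size ≥ k) − (#blocks of size ≥ k + 1), so the partition is: 1 block(s) of size 1, 1 block(s) of size 2, 1 block(s) of size 3.
In nonincreasing order the block sizes are [3, 2, 1].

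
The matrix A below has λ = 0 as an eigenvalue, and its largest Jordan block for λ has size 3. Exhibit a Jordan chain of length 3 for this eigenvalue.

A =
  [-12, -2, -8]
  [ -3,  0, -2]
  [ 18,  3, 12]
A Jordan chain for λ = 0 of length 3:
v_1 = (6, 0, -9)ᵀ
v_2 = (-12, -3, 18)ᵀ
v_3 = (1, 0, 0)ᵀ

Let N = A − (0)·I. We want v_3 with N^3 v_3 = 0 but N^2 v_3 ≠ 0; then v_{j-1} := N · v_j for j = 3, …, 2.

Pick v_3 = (1, 0, 0)ᵀ.
Then v_2 = N · v_3 = (-12, -3, 18)ᵀ.
Then v_1 = N · v_2 = (6, 0, -9)ᵀ.

Sanity check: (A − (0)·I) v_1 = (0, 0, 0)ᵀ = 0. ✓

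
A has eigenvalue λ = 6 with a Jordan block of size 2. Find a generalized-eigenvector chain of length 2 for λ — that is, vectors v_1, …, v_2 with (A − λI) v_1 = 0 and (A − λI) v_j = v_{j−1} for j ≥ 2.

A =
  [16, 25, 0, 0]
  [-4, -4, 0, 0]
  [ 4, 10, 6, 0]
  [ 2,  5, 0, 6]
A Jordan chain for λ = 6 of length 2:
v_1 = (10, -4, 4, 2)ᵀ
v_2 = (1, 0, 0, 0)ᵀ

Let N = A − (6)·I. We want v_2 with N^2 v_2 = 0 but N^1 v_2 ≠ 0; then v_{j-1} := N · v_j for j = 2, …, 2.

Pick v_2 = (1, 0, 0, 0)ᵀ.
Then v_1 = N · v_2 = (10, -4, 4, 2)ᵀ.

Sanity check: (A − (6)·I) v_1 = (0, 0, 0, 0)ᵀ = 0. ✓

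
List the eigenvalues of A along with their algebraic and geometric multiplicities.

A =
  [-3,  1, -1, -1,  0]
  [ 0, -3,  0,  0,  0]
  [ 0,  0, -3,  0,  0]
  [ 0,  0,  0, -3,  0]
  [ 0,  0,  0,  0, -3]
λ = -3: alg = 5, geom = 4

Step 1 — factor the characteristic polynomial to read off the algebraic multiplicities:
  χ_A(x) = (x + 3)^5

Step 2 — compute geometric multiplicities via the rank-nullity identity g(λ) = n − rank(A − λI):
  rank(A − (-3)·I) = 1, so dim ker(A − (-3)·I) = n − 1 = 4

Summary:
  λ = -3: algebraic multiplicity = 5, geometric multiplicity = 4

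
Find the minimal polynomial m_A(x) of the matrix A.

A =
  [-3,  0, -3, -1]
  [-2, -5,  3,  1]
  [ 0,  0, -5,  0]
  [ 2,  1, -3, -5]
x^3 + 13*x^2 + 56*x + 80

The characteristic polynomial is χ_A(x) = (x + 4)^2*(x + 5)^2, so the eigenvalues are known. The minimal polynomial is
  m_A(x) = Π_λ (x − λ)^{k_λ}
where k_λ is the size of the *largest* Jordan block for λ (equivalently, the smallest k with (A − λI)^k v = 0 for every generalised eigenvector v of λ).

  λ = -5: largest Jordan block has size 1, contributing (x + 5)
  λ = -4: largest Jordan block has size 2, contributing (x + 4)^2

So m_A(x) = (x + 4)^2*(x + 5) = x^3 + 13*x^2 + 56*x + 80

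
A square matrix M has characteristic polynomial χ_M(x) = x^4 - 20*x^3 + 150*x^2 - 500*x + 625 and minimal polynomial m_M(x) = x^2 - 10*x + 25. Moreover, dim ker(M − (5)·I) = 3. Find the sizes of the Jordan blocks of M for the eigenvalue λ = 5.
Block sizes for λ = 5: [2, 1, 1]

Step 1 — from the characteristic polynomial, algebraic multiplicity of λ = 5 is 4. From dim ker(M − (5)·I) = 3, there are exactly 3 Jordan blocks for λ = 5.
Step 2 — from the minimal polynomial, the factor (x − 5)^2 tells us the largest block for λ = 5 has size 2.
Step 3 — with total size 4, 3 blocks, and largest block 2, the block sizes (in nonincreasing order) are [2, 1, 1].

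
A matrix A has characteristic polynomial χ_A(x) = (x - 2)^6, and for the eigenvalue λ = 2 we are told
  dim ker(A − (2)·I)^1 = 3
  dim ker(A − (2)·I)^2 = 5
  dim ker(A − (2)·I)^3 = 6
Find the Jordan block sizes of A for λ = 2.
Block sizes for λ = 2: [3, 2, 1]

From the dimensions of kernels of powers, the number of Jordan blocks of size at least j is d_j − d_{j−1} where d_j = dim ker(N^j) (with d_0 = 0). Computing the differences gives [3, 2, 1].
The number of blocks of size exactly k is (#blocks of size ≥ k) − (#blocks of size ≥ k + 1), so the partition is: 1 block(s) of size 1, 1 block(s) of size 2, 1 block(s) of size 3.
In nonincreasing order the block sizes are [3, 2, 1].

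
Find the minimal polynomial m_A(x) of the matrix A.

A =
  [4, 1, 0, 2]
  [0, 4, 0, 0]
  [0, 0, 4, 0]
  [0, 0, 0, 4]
x^2 - 8*x + 16

The characteristic polynomial is χ_A(x) = (x - 4)^4, so the eigenvalues are known. The minimal polynomial is
  m_A(x) = Π_λ (x − λ)^{k_λ}
where k_λ is the size of the *largest* Jordan block for λ (equivalently, the smallest k with (A − λI)^k v = 0 for every generalised eigenvector v of λ).

  λ = 4: largest Jordan block has size 2, contributing (x − 4)^2

So m_A(x) = (x - 4)^2 = x^2 - 8*x + 16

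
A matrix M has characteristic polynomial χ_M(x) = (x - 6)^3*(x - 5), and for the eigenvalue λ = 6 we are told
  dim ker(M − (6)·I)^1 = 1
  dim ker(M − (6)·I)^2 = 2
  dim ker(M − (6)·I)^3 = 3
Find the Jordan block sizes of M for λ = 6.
Block sizes for λ = 6: [3]

From the dimensions of kernels of powers, the number of Jordan blocks of size at least j is d_j − d_{j−1} where d_j = dim ker(N^j) (with d_0 = 0). Computing the differences gives [1, 1, 1].
The number of blocks of size exactly k is (#blocks of size ≥ k) − (#blocks of size ≥ k + 1), so the partition is: 1 block(s) of size 3.
In nonincreasing order the block sizes are [3].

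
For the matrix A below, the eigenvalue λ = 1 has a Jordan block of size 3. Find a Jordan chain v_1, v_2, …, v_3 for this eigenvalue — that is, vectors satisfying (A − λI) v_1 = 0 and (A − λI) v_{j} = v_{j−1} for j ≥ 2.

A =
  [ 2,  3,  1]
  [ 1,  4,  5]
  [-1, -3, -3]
A Jordan chain for λ = 1 of length 3:
v_1 = (3, -1, 0)ᵀ
v_2 = (1, 1, -1)ᵀ
v_3 = (1, 0, 0)ᵀ

Let N = A − (1)·I. We want v_3 with N^3 v_3 = 0 but N^2 v_3 ≠ 0; then v_{j-1} := N · v_j for j = 3, …, 2.

Pick v_3 = (1, 0, 0)ᵀ.
Then v_2 = N · v_3 = (1, 1, -1)ᵀ.
Then v_1 = N · v_2 = (3, -1, 0)ᵀ.

Sanity check: (A − (1)·I) v_1 = (0, 0, 0)ᵀ = 0. ✓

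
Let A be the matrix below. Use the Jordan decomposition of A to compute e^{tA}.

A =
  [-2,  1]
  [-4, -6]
e^{tA} =
  [2*t*exp(-4*t) + exp(-4*t), t*exp(-4*t)]
  [-4*t*exp(-4*t), -2*t*exp(-4*t) + exp(-4*t)]

Strategy: write A = P · J · P⁻¹ where J is a Jordan canonical form, so e^{tA} = P · e^{tJ} · P⁻¹, and e^{tJ} can be computed block-by-block.

A has Jordan form
J =
  [-4,  1]
  [ 0, -4]
(up to reordering of blocks).

Per-block formulas:
  For a 2×2 Jordan block J_2(-4): exp(t · J_2(-4)) = e^(-4t)·(I + t·N), where N is the 2×2 nilpotent shift.

After assembling e^{tJ} and conjugating by P, we get:

e^{tA} =
  [2*t*exp(-4*t) + exp(-4*t), t*exp(-4*t)]
  [-4*t*exp(-4*t), -2*t*exp(-4*t) + exp(-4*t)]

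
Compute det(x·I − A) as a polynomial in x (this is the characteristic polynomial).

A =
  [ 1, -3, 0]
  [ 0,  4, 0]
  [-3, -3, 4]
x^3 - 9*x^2 + 24*x - 16

Expanding det(x·I − A) (e.g. by cofactor expansion or by noting that A is similar to its Jordan form J, which has the same characteristic polynomial as A) gives
  χ_A(x) = x^3 - 9*x^2 + 24*x - 16
which factors as (x - 4)^2*(x - 1). The eigenvalues (with algebraic multiplicities) are λ = 1 with multiplicity 1, λ = 4 with multiplicity 2.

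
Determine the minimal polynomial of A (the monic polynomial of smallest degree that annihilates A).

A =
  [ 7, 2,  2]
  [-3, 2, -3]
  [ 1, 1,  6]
x^2 - 10*x + 25

The characteristic polynomial is χ_A(x) = (x - 5)^3, so the eigenvalues are known. The minimal polynomial is
  m_A(x) = Π_λ (x − λ)^{k_λ}
where k_λ is the size of the *largest* Jordan block for λ (equivalently, the smallest k with (A − λI)^k v = 0 for every generalised eigenvector v of λ).

  λ = 5: largest Jordan block has size 2, contributing (x − 5)^2

So m_A(x) = (x - 5)^2 = x^2 - 10*x + 25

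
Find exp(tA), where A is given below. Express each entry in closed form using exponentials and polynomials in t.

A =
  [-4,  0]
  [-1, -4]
e^{tA} =
  [exp(-4*t), 0]
  [-t*exp(-4*t), exp(-4*t)]

Strategy: write A = P · J · P⁻¹ where J is a Jordan canonical form, so e^{tA} = P · e^{tJ} · P⁻¹, and e^{tJ} can be computed block-by-block.

A has Jordan form
J =
  [-4,  1]
  [ 0, -4]
(up to reordering of blocks).

Per-block formulas:
  For a 2×2 Jordan block J_2(-4): exp(t · J_2(-4)) = e^(-4t)·(I + t·N), where N is the 2×2 nilpotent shift.

After assembling e^{tJ} and conjugating by P, we get:

e^{tA} =
  [exp(-4*t), 0]
  [-t*exp(-4*t), exp(-4*t)]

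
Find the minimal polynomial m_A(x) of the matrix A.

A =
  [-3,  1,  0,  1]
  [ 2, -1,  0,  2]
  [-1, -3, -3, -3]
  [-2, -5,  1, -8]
x^4 + 15*x^3 + 84*x^2 + 208*x + 192

The characteristic polynomial is χ_A(x) = (x + 3)*(x + 4)^3, so the eigenvalues are known. The minimal polynomial is
  m_A(x) = Π_λ (x − λ)^{k_λ}
where k_λ is the size of the *largest* Jordan block for λ (equivalently, the smallest k with (A − λI)^k v = 0 for every generalised eigenvector v of λ).

  λ = -4: largest Jordan block has size 3, contributing (x + 4)^3
  λ = -3: largest Jordan block has size 1, contributing (x + 3)

So m_A(x) = (x + 3)*(x + 4)^3 = x^4 + 15*x^3 + 84*x^2 + 208*x + 192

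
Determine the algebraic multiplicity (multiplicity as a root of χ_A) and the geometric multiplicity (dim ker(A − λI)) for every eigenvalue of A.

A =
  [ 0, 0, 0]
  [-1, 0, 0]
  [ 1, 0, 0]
λ = 0: alg = 3, geom = 2

Step 1 — factor the characteristic polynomial to read off the algebraic multiplicities:
  χ_A(x) = x^3

Step 2 — compute geometric multiplicities via the rank-nullity identity g(λ) = n − rank(A − λI):
  rank(A − (0)·I) = 1, so dim ker(A − (0)·I) = n − 1 = 2

Summary:
  λ = 0: algebraic multiplicity = 3, geometric multiplicity = 2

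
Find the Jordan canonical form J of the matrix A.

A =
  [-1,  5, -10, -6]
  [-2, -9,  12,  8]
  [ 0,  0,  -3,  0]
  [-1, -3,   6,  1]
J_3(-3) ⊕ J_1(-3)

The characteristic polynomial is
  det(x·I − A) = x^4 + 12*x^3 + 54*x^2 + 108*x + 81 = (x + 3)^4

Eigenvalues and multiplicities (the geometric multiplicity of λ is n − rank(A − λI), which equals the number of Jordan blocks for λ):
  λ = -3: algebraic multiplicity = 4, geometric multiplicity = 2

Determining the block sizes for each eigenvalue:
  λ = -3: with am = 4 and gm = 2, the partition is not yet determined (e.g. several partitions of 4 into 2 parts exist). Let N = A − (-3)·I. Computing rank(N^1) = 2, rank(N^2) = 1, rank(N^3) = 0; the number of blocks of size ≥ j is rank(N^{j−1}) − rank(N^j), giving [2, 1, 1]. So we have 1 block(s) of size 3, 1 block(s) of size 1 → block sizes [3, 1]

Assembling the blocks gives a Jordan form
J =
  [-3,  1,  0,  0]
  [ 0, -3,  1,  0]
  [ 0,  0, -3,  0]
  [ 0,  0,  0, -3]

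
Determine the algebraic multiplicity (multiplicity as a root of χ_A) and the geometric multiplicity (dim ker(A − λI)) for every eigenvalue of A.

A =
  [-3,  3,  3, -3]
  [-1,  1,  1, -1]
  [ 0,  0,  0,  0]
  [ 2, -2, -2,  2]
λ = 0: alg = 4, geom = 3

Step 1 — factor the characteristic polynomial to read off the algebraic multiplicities:
  χ_A(x) = x^4

Step 2 — compute geometric multiplicities via the rank-nullity identity g(λ) = n − rank(A − λI):
  rank(A − (0)·I) = 1, so dim ker(A − (0)·I) = n − 1 = 3

Summary:
  λ = 0: algebraic multiplicity = 4, geometric multiplicity = 3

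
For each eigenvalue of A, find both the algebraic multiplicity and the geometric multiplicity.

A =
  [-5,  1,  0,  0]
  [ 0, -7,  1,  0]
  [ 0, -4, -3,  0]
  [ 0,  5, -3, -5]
λ = -5: alg = 4, geom = 2

Step 1 — factor the characteristic polynomial to read off the algebraic multiplicities:
  χ_A(x) = (x + 5)^4

Step 2 — compute geometric multiplicities via the rank-nullity identity g(λ) = n − rank(A − λI):
  rank(A − (-5)·I) = 2, so dim ker(A − (-5)·I) = n − 2 = 2

Summary:
  λ = -5: algebraic multiplicity = 4, geometric multiplicity = 2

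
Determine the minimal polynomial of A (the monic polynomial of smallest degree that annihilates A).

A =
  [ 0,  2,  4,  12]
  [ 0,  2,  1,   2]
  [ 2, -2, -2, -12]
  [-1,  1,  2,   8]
x^3 - 6*x^2 + 12*x - 8

The characteristic polynomial is χ_A(x) = (x - 2)^4, so the eigenvalues are known. The minimal polynomial is
  m_A(x) = Π_λ (x − λ)^{k_λ}
where k_λ is the size of the *largest* Jordan block for λ (equivalently, the smallest k with (A − λI)^k v = 0 for every generalised eigenvector v of λ).

  λ = 2: largest Jordan block has size 3, contributing (x − 2)^3

So m_A(x) = (x - 2)^3 = x^3 - 6*x^2 + 12*x - 8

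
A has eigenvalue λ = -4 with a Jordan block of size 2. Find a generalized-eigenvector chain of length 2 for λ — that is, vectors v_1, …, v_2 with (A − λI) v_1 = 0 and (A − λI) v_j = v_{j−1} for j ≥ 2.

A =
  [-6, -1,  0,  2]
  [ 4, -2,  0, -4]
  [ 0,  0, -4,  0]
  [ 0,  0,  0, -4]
A Jordan chain for λ = -4 of length 2:
v_1 = (-2, 4, 0, 0)ᵀ
v_2 = (1, 0, 0, 0)ᵀ

Let N = A − (-4)·I. We want v_2 with N^2 v_2 = 0 but N^1 v_2 ≠ 0; then v_{j-1} := N · v_j for j = 2, …, 2.

Pick v_2 = (1, 0, 0, 0)ᵀ.
Then v_1 = N · v_2 = (-2, 4, 0, 0)ᵀ.

Sanity check: (A − (-4)·I) v_1 = (0, 0, 0, 0)ᵀ = 0. ✓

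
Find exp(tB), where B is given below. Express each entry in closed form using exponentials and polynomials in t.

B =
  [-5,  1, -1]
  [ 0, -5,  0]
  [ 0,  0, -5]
e^{tB} =
  [exp(-5*t), t*exp(-5*t), -t*exp(-5*t)]
  [0, exp(-5*t), 0]
  [0, 0, exp(-5*t)]

Strategy: write B = P · J · P⁻¹ where J is a Jordan canonical form, so e^{tB} = P · e^{tJ} · P⁻¹, and e^{tJ} can be computed block-by-block.

B has Jordan form
J =
  [-5,  1,  0]
  [ 0, -5,  0]
  [ 0,  0, -5]
(up to reordering of blocks).

Per-block formulas:
  For a 2×2 Jordan block J_2(-5): exp(t · J_2(-5)) = e^(-5t)·(I + t·N), where N is the 2×2 nilpotent shift.
  For a 1×1 block at λ = -5: exp(t · [-5]) = [e^(-5t)].

After assembling e^{tJ} and conjugating by P, we get:

e^{tB} =
  [exp(-5*t), t*exp(-5*t), -t*exp(-5*t)]
  [0, exp(-5*t), 0]
  [0, 0, exp(-5*t)]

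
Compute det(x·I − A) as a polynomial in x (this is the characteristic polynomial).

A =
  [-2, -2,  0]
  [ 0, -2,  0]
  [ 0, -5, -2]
x^3 + 6*x^2 + 12*x + 8

Expanding det(x·I − A) (e.g. by cofactor expansion or by noting that A is similar to its Jordan form J, which has the same characteristic polynomial as A) gives
  χ_A(x) = x^3 + 6*x^2 + 12*x + 8
which factors as (x + 2)^3. The eigenvalues (with algebraic multiplicities) are λ = -2 with multiplicity 3.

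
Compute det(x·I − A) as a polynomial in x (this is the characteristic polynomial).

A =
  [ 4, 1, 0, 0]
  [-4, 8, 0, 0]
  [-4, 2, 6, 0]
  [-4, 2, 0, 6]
x^4 - 24*x^3 + 216*x^2 - 864*x + 1296

Expanding det(x·I − A) (e.g. by cofactor expansion or by noting that A is similar to its Jordan form J, which has the same characteristic polynomial as A) gives
  χ_A(x) = x^4 - 24*x^3 + 216*x^2 - 864*x + 1296
which factors as (x - 6)^4. The eigenvalues (with algebraic multiplicities) are λ = 6 with multiplicity 4.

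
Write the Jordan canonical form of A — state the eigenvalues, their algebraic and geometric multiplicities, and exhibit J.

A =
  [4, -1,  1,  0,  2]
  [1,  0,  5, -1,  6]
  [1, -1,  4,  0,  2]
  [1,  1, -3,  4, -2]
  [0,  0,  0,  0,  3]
J_3(3) ⊕ J_1(3) ⊕ J_1(3)

The characteristic polynomial is
  det(x·I − A) = x^5 - 15*x^4 + 90*x^3 - 270*x^2 + 405*x - 243 = (x - 3)^5

Eigenvalues and multiplicities (the geometric multiplicity of λ is n − rank(A − λI), which equals the number of Jordan blocks for λ):
  λ = 3: algebraic multiplicity = 5, geometric multiplicity = 3

Determining the block sizes for each eigenvalue:
  λ = 3: with am = 5 and gm = 3, the partition is not yet determined (e.g. several partitions of 5 into 3 parts exist). Let N = A − (3)·I. Computing rank(N^1) = 2, rank(N^2) = 1, rank(N^3) = 0; the number of blocks of size ≥ j is rank(N^{j−1}) − rank(N^j), giving [3, 1, 1]. So we have 1 block(s) of size 3, 2 block(s) of size 1 → block sizes [3, 1, 1]

Assembling the blocks gives a Jordan form
J =
  [3, 1, 0, 0, 0]
  [0, 3, 1, 0, 0]
  [0, 0, 3, 0, 0]
  [0, 0, 0, 3, 0]
  [0, 0, 0, 0, 3]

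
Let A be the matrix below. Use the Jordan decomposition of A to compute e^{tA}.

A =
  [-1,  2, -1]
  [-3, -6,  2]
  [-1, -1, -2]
e^{tA} =
  [-t^2*exp(-3*t)/2 + 2*t*exp(-3*t) + exp(-3*t), -t^2*exp(-3*t)/2 + 2*t*exp(-3*t), t^2*exp(-3*t)/2 - t*exp(-3*t)]
  [t^2*exp(-3*t)/2 - 3*t*exp(-3*t), t^2*exp(-3*t)/2 - 3*t*exp(-3*t) + exp(-3*t), -t^2*exp(-3*t)/2 + 2*t*exp(-3*t)]
  [-t*exp(-3*t), -t*exp(-3*t), t*exp(-3*t) + exp(-3*t)]

Strategy: write A = P · J · P⁻¹ where J is a Jordan canonical form, so e^{tA} = P · e^{tJ} · P⁻¹, and e^{tJ} can be computed block-by-block.

A has Jordan form
J =
  [-3,  1,  0]
  [ 0, -3,  1]
  [ 0,  0, -3]
(up to reordering of blocks).

Per-block formulas:
  For a 3×3 Jordan block J_3(-3): exp(t · J_3(-3)) = e^(-3t)·(I + t·N + (t^2/2)·N^2), where N is the 3×3 nilpotent shift.

After assembling e^{tJ} and conjugating by P, we get:

e^{tA} =
  [-t^2*exp(-3*t)/2 + 2*t*exp(-3*t) + exp(-3*t), -t^2*exp(-3*t)/2 + 2*t*exp(-3*t), t^2*exp(-3*t)/2 - t*exp(-3*t)]
  [t^2*exp(-3*t)/2 - 3*t*exp(-3*t), t^2*exp(-3*t)/2 - 3*t*exp(-3*t) + exp(-3*t), -t^2*exp(-3*t)/2 + 2*t*exp(-3*t)]
  [-t*exp(-3*t), -t*exp(-3*t), t*exp(-3*t) + exp(-3*t)]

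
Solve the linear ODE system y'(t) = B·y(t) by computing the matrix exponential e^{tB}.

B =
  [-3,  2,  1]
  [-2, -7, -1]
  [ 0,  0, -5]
e^{tB} =
  [2*t*exp(-5*t) + exp(-5*t), 2*t*exp(-5*t), t*exp(-5*t)]
  [-2*t*exp(-5*t), -2*t*exp(-5*t) + exp(-5*t), -t*exp(-5*t)]
  [0, 0, exp(-5*t)]

Strategy: write B = P · J · P⁻¹ where J is a Jordan canonical form, so e^{tB} = P · e^{tJ} · P⁻¹, and e^{tJ} can be computed block-by-block.

B has Jordan form
J =
  [-5,  1,  0]
  [ 0, -5,  0]
  [ 0,  0, -5]
(up to reordering of blocks).

Per-block formulas:
  For a 1×1 block at λ = -5: exp(t · [-5]) = [e^(-5t)].
  For a 2×2 Jordan block J_2(-5): exp(t · J_2(-5)) = e^(-5t)·(I + t·N), where N is the 2×2 nilpotent shift.

After assembling e^{tJ} and conjugating by P, we get:

e^{tB} =
  [2*t*exp(-5*t) + exp(-5*t), 2*t*exp(-5*t), t*exp(-5*t)]
  [-2*t*exp(-5*t), -2*t*exp(-5*t) + exp(-5*t), -t*exp(-5*t)]
  [0, 0, exp(-5*t)]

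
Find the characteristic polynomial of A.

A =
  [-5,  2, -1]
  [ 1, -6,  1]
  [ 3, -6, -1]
x^3 + 12*x^2 + 48*x + 64

Expanding det(x·I − A) (e.g. by cofactor expansion or by noting that A is similar to its Jordan form J, which has the same characteristic polynomial as A) gives
  χ_A(x) = x^3 + 12*x^2 + 48*x + 64
which factors as (x + 4)^3. The eigenvalues (with algebraic multiplicities) are λ = -4 with multiplicity 3.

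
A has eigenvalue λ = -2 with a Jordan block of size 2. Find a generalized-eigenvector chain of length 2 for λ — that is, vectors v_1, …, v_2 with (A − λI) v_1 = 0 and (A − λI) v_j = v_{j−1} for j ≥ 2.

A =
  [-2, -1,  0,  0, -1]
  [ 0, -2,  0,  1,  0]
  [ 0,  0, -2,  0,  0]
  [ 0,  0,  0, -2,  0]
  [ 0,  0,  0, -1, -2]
A Jordan chain for λ = -2 of length 2:
v_1 = (-1, 0, 0, 0, 0)ᵀ
v_2 = (0, 1, 0, 0, 0)ᵀ

Let N = A − (-2)·I. We want v_2 with N^2 v_2 = 0 but N^1 v_2 ≠ 0; then v_{j-1} := N · v_j for j = 2, …, 2.

Pick v_2 = (0, 1, 0, 0, 0)ᵀ.
Then v_1 = N · v_2 = (-1, 0, 0, 0, 0)ᵀ.

Sanity check: (A − (-2)·I) v_1 = (0, 0, 0, 0, 0)ᵀ = 0. ✓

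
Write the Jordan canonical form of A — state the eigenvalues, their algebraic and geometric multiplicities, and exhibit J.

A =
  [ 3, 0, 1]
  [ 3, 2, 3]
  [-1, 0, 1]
J_2(2) ⊕ J_1(2)

The characteristic polynomial is
  det(x·I − A) = x^3 - 6*x^2 + 12*x - 8 = (x - 2)^3

Eigenvalues and multiplicities (the geometric multiplicity of λ is n − rank(A − λI), which equals the number of Jordan blocks for λ):
  λ = 2: algebraic multiplicity = 3, geometric multiplicity = 2

Determining the block sizes for each eigenvalue:
  λ = 2: 2 blocks summing to 3 forces exactly one block of size 2 and the rest size 1 → block sizes [2, 1]

Assembling the blocks gives a Jordan form
J =
  [2, 1, 0]
  [0, 2, 0]
  [0, 0, 2]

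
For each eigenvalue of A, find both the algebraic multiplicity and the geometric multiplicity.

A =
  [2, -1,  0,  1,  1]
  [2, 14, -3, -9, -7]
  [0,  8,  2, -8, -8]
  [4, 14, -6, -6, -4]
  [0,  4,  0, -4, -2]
λ = 2: alg = 5, geom = 3

Step 1 — factor the characteristic polynomial to read off the algebraic multiplicities:
  χ_A(x) = (x - 2)^5

Step 2 — compute geometric multiplicities via the rank-nullity identity g(λ) = n − rank(A − λI):
  rank(A − (2)·I) = 2, so dim ker(A − (2)·I) = n − 2 = 3

Summary:
  λ = 2: algebraic multiplicity = 5, geometric multiplicity = 3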